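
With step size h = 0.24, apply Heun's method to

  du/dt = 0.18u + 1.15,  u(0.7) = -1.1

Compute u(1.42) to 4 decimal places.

-0.3684

Heun: k1 = f(t_n, u_n); k2 = f(t_n + h, u_n + h·k1); u_{n+1} = u_n + (h/2)·(k1 + k2).
t=0.700000, u=-1.100000:
  k1 = f(0.700000, -1.100000) = 0.952000
  k2 = f(0.940000, -0.871520) = 0.993126
  u ← -1.100000 + (0.24/2)·(0.952000 + 0.993126) = -0.866585
t=0.940000, u=-0.866585:
  k1 = f(0.940000, -0.866585) = 0.994015
  k2 = f(1.180000, -0.628021) = 1.036956
  u ← -0.866585 + (0.24/2)·(0.994015 + 1.036956) = -0.622868
t=1.180000, u=-0.622868:
  k1 = f(1.180000, -0.622868) = 1.037884
  k2 = f(1.420000, -0.373776) = 1.082720
  u ← -0.622868 + (0.24/2)·(1.037884 + 1.082720) = -0.368396
u(1.42) ≈ -0.3684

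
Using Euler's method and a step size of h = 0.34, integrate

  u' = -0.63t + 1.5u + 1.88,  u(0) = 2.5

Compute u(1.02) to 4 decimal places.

Euler: u_{n+1} = u_n + h·f(t_n, u_n).
t=0.000000, u=2.500000: f=5.630000 → u ← 2.500000 + 0.34·5.630000 = 4.414200
t=0.340000, u=4.414200: f=8.287100 → u ← 4.414200 + 0.34·8.287100 = 7.231814
t=0.680000, u=7.231814: f=12.299321 → u ← 7.231814 + 0.34·12.299321 = 11.413583
u(1.02) ≈ 11.4136

11.4136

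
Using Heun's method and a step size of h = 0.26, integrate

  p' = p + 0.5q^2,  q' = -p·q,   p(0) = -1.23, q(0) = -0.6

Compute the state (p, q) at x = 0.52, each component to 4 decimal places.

Heun on (p,q): k1 = f(x_n, state_n); k2 = f(x_n + h, state_n + h·k1); state_{n+1} = state_n + (h/2)·(k1 + k2).
0.000000: (-1.230000, -0.600000)
  k1 = (-1.050000, -0.738000)
  predictor → (-1.503000, -0.791880)
  k2 = (-1.189463, -1.190196)
  → (-1.521130, -0.850665)
0.260000: (-1.521130, -0.850665)
  k1 = (-1.159314, -1.293973)
  predictor → (-1.822552, -1.187098)
  k2 = (-1.117951, -2.163548)
  → (-1.817175, -1.300143)
(p(0.52), q(0.52)) ≈ (-1.8172, -1.3001)

-1.8172, -1.3001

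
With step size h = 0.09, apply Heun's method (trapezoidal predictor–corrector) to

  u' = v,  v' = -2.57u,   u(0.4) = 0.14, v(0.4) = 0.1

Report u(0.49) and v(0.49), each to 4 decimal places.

0.1475, 0.0666

Heun on (u,v): k1 = f(t_n, state_n); k2 = f(t_n + h, state_n + h·k1); state_{n+1} = state_n + (h/2)·(k1 + k2).
0.400000: (0.140000, 0.100000)
  k1 = (0.100000, -0.359800)
  predictor → (0.149000, 0.067618)
  k2 = (0.067618, -0.382930)
  → (0.147543, 0.066577)
(u(0.49), v(0.49)) ≈ (0.1475, 0.0666)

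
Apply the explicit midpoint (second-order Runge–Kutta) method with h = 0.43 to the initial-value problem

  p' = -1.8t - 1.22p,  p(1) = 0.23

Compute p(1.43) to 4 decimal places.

Midpoint: k1 = f(t_n, p_n); k2 = f(t_n + h/2, p_n + (h/2)·k1); p_{n+1} = p_n + h·k2.
t=1.000000, p=0.230000:
  k1 = f(1.000000, 0.230000) = -2.080600
  k2 = f(1.215000, -0.217329) = -1.921859
  p ← 0.230000 + 0.43·(-1.921859) = -0.596399
p(1.43) ≈ -0.5964

-0.5964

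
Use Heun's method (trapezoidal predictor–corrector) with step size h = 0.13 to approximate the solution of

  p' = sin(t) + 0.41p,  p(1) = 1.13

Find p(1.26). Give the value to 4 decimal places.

Heun: k1 = f(t_n, p_n); k2 = f(t_n + h, p_n + h·k1); p_{n+1} = p_n + (h/2)·(k1 + k2).
t=1.000000, p=1.130000:
  k1 = f(1.000000, 1.130000) = 1.304771
  k2 = f(1.130000, 1.299620) = 1.437256
  p ← 1.130000 + (0.13/2)·(1.304771 + 1.437256) = 1.308232
t=1.130000, p=1.308232:
  k1 = f(1.130000, 1.308232) = 1.440787
  k2 = f(1.260000, 1.495534) = 1.565259
  p ← 1.308232 + (0.13/2)·(1.440787 + 1.565259) = 1.503625
p(1.26) ≈ 1.5036

1.5036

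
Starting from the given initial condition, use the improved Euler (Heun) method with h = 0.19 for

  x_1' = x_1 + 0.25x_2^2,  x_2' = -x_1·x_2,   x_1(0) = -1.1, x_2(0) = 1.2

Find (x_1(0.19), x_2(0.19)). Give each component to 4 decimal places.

-1.2382, 1.4964

Heun on (x_1,x_2): k1 = f(t_n, state_n); k2 = f(t_n + h, state_n + h·k1); state_{n+1} = state_n + (h/2)·(k1 + k2).
0.000000: (-1.100000, 1.200000)
  k1 = (-0.740000, 1.320000)
  predictor → (-1.240600, 1.450800)
  k2 = (-0.714395, 1.799862)
  → (-1.238168, 1.496387)
(x_1(0.19), x_2(0.19)) ≈ (-1.2382, 1.4964)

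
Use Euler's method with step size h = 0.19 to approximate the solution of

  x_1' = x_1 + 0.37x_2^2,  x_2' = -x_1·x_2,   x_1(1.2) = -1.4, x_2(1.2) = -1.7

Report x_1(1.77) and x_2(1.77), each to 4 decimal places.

Euler on (x_1,x_2): x_1_{n+1} = x_1_n + h·x_1', x_2_{n+1} = x_2_n + h·x_2'.
1.200000: (-1.400000, -1.700000); f=(-0.330700, -2.380000) → (-1.462833, -2.152200)
1.390000: (-1.462833, -2.152200); f=(0.250994, -3.148309) → (-1.415144, -2.750379)
1.580000: (-1.415144, -2.750379); f=(1.383752, -3.892182) → (-1.152231, -3.489893)
(x_1(1.77), x_2(1.77)) ≈ (-1.1522, -3.4899)

-1.1522, -3.4899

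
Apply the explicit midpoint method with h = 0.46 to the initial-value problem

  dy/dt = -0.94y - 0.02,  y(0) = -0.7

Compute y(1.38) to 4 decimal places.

Midpoint: k1 = f(t_n, y_n); k2 = f(t_n + h/2, y_n + (h/2)·k1); y_{n+1} = y_n + h·k2.
t=0.000000, y=-0.700000:
  k1 = f(0.000000, -0.700000) = 0.638000
  k2 = f(0.230000, -0.553260) = 0.500064
  y ← -0.700000 + 0.46·0.500064 = -0.469970
t=0.460000, y=-0.469970:
  k1 = f(0.460000, -0.469970) = 0.421772
  k2 = f(0.690000, -0.372963) = 0.330585
  y ← -0.469970 + 0.46·0.330585 = -0.317901
t=0.920000, y=-0.317901:
  k1 = f(0.920000, -0.317901) = 0.278827
  k2 = f(1.150000, -0.253771) = 0.218545
  y ← -0.317901 + 0.46·0.218545 = -0.217371
y(1.38) ≈ -0.2174

-0.2174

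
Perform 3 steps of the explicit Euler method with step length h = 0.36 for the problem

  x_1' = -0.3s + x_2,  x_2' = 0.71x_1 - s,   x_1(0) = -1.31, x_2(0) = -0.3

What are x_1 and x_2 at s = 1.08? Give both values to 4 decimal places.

-2.1689, -1.8169

Euler on (x_1,x_2): x_1_{n+1} = x_1_n + h·x_1', x_2_{n+1} = x_2_n + h·x_2'.
0.000000: (-1.310000, -0.300000); f=(-0.300000, -0.930100) → (-1.418000, -0.634836)
0.360000: (-1.418000, -0.634836); f=(-0.742836, -1.366780) → (-1.685421, -1.126877)
0.720000: (-1.685421, -1.126877); f=(-1.342877, -1.916649) → (-2.168857, -1.816870)
(x_1(1.08), x_2(1.08)) ≈ (-2.1689, -1.8169)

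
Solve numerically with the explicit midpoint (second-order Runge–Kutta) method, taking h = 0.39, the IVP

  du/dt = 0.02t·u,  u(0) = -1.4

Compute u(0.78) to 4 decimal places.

-1.4085

Midpoint: k1 = f(t_n, u_n); k2 = f(t_n + h/2, u_n + (h/2)·k1); u_{n+1} = u_n + h·k2.
t=0.000000, u=-1.400000:
  k1 = f(0.000000, -1.400000) = 0.000000
  k2 = f(0.195000, -1.400000) = -0.005460
  u ← -1.400000 + 0.39·(-0.005460) = -1.402129
t=0.390000, u=-1.402129:
  k1 = f(0.390000, -1.402129) = -0.010937
  k2 = f(0.585000, -1.404262) = -0.016430
  u ← -1.402129 + 0.39·(-0.016430) = -1.408537
u(0.78) ≈ -1.4085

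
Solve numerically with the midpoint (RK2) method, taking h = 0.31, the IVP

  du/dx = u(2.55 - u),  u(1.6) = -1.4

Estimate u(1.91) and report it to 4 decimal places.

-4.7636

Midpoint: k1 = f(x_n, u_n); k2 = f(x_n + h/2, u_n + (h/2)·k1); u_{n+1} = u_n + h·k2.
x=1.600000, u=-1.400000:
  k1 = f(1.600000, -1.400000) = -5.530000
  k2 = f(1.755000, -2.257150) = -10.850459
  u ← -1.400000 + 0.31·(-10.850459) = -4.763642
u(1.91) ≈ -4.7636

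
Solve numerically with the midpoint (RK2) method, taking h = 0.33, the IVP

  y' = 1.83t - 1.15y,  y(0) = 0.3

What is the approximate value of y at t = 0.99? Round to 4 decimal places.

Midpoint: k1 = f(t_n, y_n); k2 = f(t_n + h/2, y_n + (h/2)·k1); y_{n+1} = y_n + h·k2.
t=0.000000, y=0.300000:
  k1 = f(0.000000, 0.300000) = -0.345000
  k2 = f(0.165000, 0.243075) = 0.022414
  y ← 0.300000 + 0.33·0.022414 = 0.307397
t=0.330000, y=0.307397:
  k1 = f(0.330000, 0.307397) = 0.250394
  k2 = f(0.495000, 0.348712) = 0.504832
  y ← 0.307397 + 0.33·0.504832 = 0.473991
t=0.660000, y=0.473991:
  k1 = f(0.660000, 0.473991) = 0.662710
  k2 = f(0.825000, 0.583338) = 0.838911
  y ← 0.473991 + 0.33·0.838911 = 0.750832
y(0.99) ≈ 0.7508

0.7508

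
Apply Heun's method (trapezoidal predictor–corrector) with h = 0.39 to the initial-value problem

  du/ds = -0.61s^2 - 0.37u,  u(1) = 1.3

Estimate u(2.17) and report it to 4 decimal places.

Heun: k1 = f(s_n, u_n); k2 = f(s_n + h, u_n + h·k1); u_{n+1} = u_n + (h/2)·(k1 + k2).
s=1.000000, u=1.300000:
  k1 = f(1.000000, 1.300000) = -1.091000
  k2 = f(1.390000, 0.874510) = -1.502150
  u ← 1.300000 + (0.39/2)·(-1.091000 + (-1.502150)) = 0.794336
s=1.390000, u=0.794336:
  k1 = f(1.390000, 0.794336) = -1.472485
  k2 = f(1.780000, 0.220067) = -2.014149
  u ← 0.794336 + (0.39/2)·(-1.472485 + (-2.014149)) = 0.114442
s=1.780000, u=0.114442:
  k1 = f(1.780000, 0.114442) = -1.975068
  k2 = f(2.170000, -0.655834) = -2.629770
  u ← 0.114442 + (0.39/2)·(-1.975068 + (-2.629770)) = -0.783501
u(2.17) ≈ -0.7835

-0.7835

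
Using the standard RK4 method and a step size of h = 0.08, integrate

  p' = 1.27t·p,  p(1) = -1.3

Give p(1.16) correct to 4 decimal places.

RK4: k1 = f(t_n, p_n); k2 = f(t_n + h/2, p_n + (h/2)·k1); k3 = f(t_n + h/2, p_n + (h/2)·k2); k4 = f(t_n + h, p_n + h·k3); p_{n+1} = p_n + (h/6)·(k1 + 2k2 + 2k3 + k4).
t=1.000000, p=-1.300000:
  k1 = f(1.000000, -1.300000) = -1.651000
  k2 = f(1.040000, -1.366040) = -1.804266
  k3 = f(1.040000, -1.372171) = -1.812363
  k4 = f(1.080000, -1.444989) = -1.981947
  p ← -1.300000 + (0.08/6)·(k1 + 2k2 + 2k3 + k4) = -1.444883
t=1.080000, p=-1.444883:
  k1 = f(1.080000, -1.444883) = -1.981801
  k2 = f(1.120000, -1.524155) = -2.167958
  k3 = f(1.120000, -1.531601) = -2.178549
  k4 = f(1.160000, -1.619167) = -2.385356
  p ← -1.444883 + (0.08/6)·(k1 + 2k2 + 2k3 + k4) = -1.619018
p(1.16) ≈ -1.6190

-1.6190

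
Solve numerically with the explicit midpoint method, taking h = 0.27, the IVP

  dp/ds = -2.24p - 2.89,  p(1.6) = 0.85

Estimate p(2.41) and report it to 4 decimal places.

-0.8767

Midpoint: k1 = f(s_n, p_n); k2 = f(s_n + h/2, p_n + (h/2)·k1); p_{n+1} = p_n + h·k2.
s=1.600000, p=0.850000:
  k1 = f(1.600000, 0.850000) = -4.794000
  k2 = f(1.735000, 0.202810) = -3.344294
  p ← 0.850000 + 0.27·(-3.344294) = -0.052959
s=1.870000, p=-0.052959:
  k1 = f(1.870000, -0.052959) = -2.771371
  k2 = f(2.005000, -0.427095) = -1.933308
  p ← -0.052959 + 0.27·(-1.933308) = -0.574953
s=2.140000, p=-0.574953:
  k1 = f(2.140000, -0.574953) = -1.602106
  k2 = f(2.275000, -0.791237) = -1.117629
  p ← -0.574953 + 0.27·(-1.117629) = -0.876713
p(2.41) ≈ -0.8767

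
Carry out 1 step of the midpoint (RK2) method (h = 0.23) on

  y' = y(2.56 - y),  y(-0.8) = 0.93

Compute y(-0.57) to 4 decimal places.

Midpoint: k1 = f(x_n, y_n); k2 = f(x_n + h/2, y_n + (h/2)·k1); y_{n+1} = y_n + h·k2.
x=-0.800000, y=0.930000:
  k1 = f(-0.800000, 0.930000) = 1.515900
  k2 = f(-0.685000, 1.104329) = 1.607540
  y ← 0.930000 + 0.23·1.607540 = 1.299734
y(-0.57) ≈ 1.2997

1.2997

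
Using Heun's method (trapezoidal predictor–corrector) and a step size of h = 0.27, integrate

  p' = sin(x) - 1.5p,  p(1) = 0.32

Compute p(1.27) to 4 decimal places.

Heun: k1 = f(x_n, p_n); k2 = f(x_n + h, p_n + h·k1); p_{n+1} = p_n + (h/2)·(k1 + k2).
x=1.000000, p=0.320000:
  k1 = f(1.000000, 0.320000) = 0.361471
  k2 = f(1.270000, 0.417597) = 0.328705
  p ← 0.320000 + (0.27/2)·(0.361471 + 0.328705) = 0.413174
p(1.27) ≈ 0.4132

0.4132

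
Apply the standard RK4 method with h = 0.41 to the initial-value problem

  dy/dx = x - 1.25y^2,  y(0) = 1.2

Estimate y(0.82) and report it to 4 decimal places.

RK4: k1 = f(x_n, y_n); k2 = f(x_n + h/2, y_n + (h/2)·k1); k3 = f(x_n + h/2, y_n + (h/2)·k2); k4 = f(x_n + h, y_n + h·k3); y_{n+1} = y_n + (h/6)·(k1 + 2k2 + 2k3 + k4).
x=0.000000, y=1.200000:
  k1 = f(0.000000, 1.200000) = -1.800000
  k2 = f(0.205000, 0.831000) = -0.658201
  k3 = f(0.205000, 1.065069) = -1.212964
  k4 = f(0.410000, 0.702685) = -0.207207
  y ← 1.200000 + (0.41/6)·(k1 + 2k2 + 2k3 + k4) = 0.807115
x=0.410000, y=0.807115:
  k1 = f(0.410000, 0.807115) = -0.404293
  k2 = f(0.615000, 0.724235) = -0.040645
  k3 = f(0.615000, 0.798783) = -0.182567
  k4 = f(0.820000, 0.732262) = 0.149740
  y ← 0.807115 + (0.41/6)·(k1 + 2k2 + 2k3 + k4) = 0.759215
y(0.82) ≈ 0.7592

0.7592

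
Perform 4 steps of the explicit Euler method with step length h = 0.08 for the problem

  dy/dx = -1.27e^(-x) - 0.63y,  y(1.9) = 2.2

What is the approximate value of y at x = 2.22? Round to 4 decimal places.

1.7390

Euler: y_{n+1} = y_n + h·f(x_n, y_n).
x=1.900000, y=2.200000: f=-1.575952 → y ← 2.200000 + 0.08·(-1.575952) = 2.073924
x=1.980000, y=2.073924: f=-1.481920 → y ← 2.073924 + 0.08·(-1.481920) = 1.955370
x=2.060000, y=1.955370: f=-1.393750 → y ← 1.955370 + 0.08·(-1.393750) = 1.843870
x=2.140000, y=1.843870: f=-1.311060 → y ← 1.843870 + 0.08·(-1.311060) = 1.738985
y(2.22) ≈ 1.7390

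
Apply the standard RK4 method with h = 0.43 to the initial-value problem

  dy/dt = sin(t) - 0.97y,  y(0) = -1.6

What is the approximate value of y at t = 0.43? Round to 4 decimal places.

-0.9749

RK4: k1 = f(t_n, y_n); k2 = f(t_n + h/2, y_n + (h/2)·k1); k3 = f(t_n + h/2, y_n + (h/2)·k2); k4 = f(t_n + h, y_n + h·k3); y_{n+1} = y_n + (h/6)·(k1 + 2k2 + 2k3 + k4).
t=0.000000, y=-1.600000:
  k1 = f(0.000000, -1.600000) = 1.552000
  k2 = f(0.215000, -1.266320) = 1.441678
  k3 = f(0.215000, -1.290039) = 1.464686
  k4 = f(0.430000, -0.970185) = 1.357950
  y ← -1.600000 + (0.43/6)·(k1 + 2k2 + 2k3 + k4) = -0.974875
y(0.43) ≈ -0.9749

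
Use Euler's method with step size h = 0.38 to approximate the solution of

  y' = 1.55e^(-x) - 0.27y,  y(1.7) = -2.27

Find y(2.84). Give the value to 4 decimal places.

Euler: y_{n+1} = y_n + h·f(x_n, y_n).
x=1.700000, y=-2.270000: f=0.896059 → y ← -2.270000 + 0.38·0.896059 = -1.929497
x=2.080000, y=-1.929497: f=0.714606 → y ← -1.929497 + 0.38·0.714606 = -1.657947
x=2.460000, y=-1.657947: f=0.580070 → y ← -1.657947 + 0.38·0.580070 = -1.437521
y(2.84) ≈ -1.4375

-1.4375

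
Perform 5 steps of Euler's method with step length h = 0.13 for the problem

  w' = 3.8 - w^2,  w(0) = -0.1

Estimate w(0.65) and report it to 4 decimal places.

Euler: w_{n+1} = w_n + h·f(x_n, w_n).
x=0.000000, w=-0.100000: f=3.790000 → w ← -0.100000 + 0.13·3.790000 = 0.392700
x=0.130000, w=0.392700: f=3.645787 → w ← 0.392700 + 0.13·3.645787 = 0.866652
x=0.260000, w=0.866652: f=3.048914 → w ← 0.866652 + 0.13·3.048914 = 1.263011
x=0.390000, w=1.263011: f=2.204803 → w ← 1.263011 + 0.13·2.204803 = 1.549635
x=0.520000, w=1.549635: f=1.398630 → w ← 1.549635 + 0.13·1.398630 = 1.731457
w(0.65) ≈ 1.7315

1.7315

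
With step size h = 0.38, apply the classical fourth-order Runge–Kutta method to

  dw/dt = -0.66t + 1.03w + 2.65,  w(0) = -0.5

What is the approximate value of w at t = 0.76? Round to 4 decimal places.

RK4: k1 = f(t_n, w_n); k2 = f(t_n + h/2, w_n + (h/2)·k1); k3 = f(t_n + h/2, w_n + (h/2)·k2); k4 = f(t_n + h, w_n + h·k3); w_{n+1} = w_n + (h/6)·(k1 + 2k2 + 2k3 + k4).
t=0.000000, w=-0.500000:
  k1 = f(0.000000, -0.500000) = 2.135000
  k2 = f(0.190000, -0.094350) = 2.427420
  k3 = f(0.190000, -0.038790) = 2.484646
  k4 = f(0.380000, 0.444165) = 2.856690
  w ← -0.500000 + (0.38/6)·(k1 + 2k2 + 2k3 + k4) = 0.438335
t=0.380000, w=0.438335:
  k1 = f(0.380000, 0.438335) = 2.850685
  k2 = f(0.570000, 0.979966) = 3.283165
  k3 = f(0.570000, 1.062137) = 3.367801
  k4 = f(0.760000, 1.718100) = 3.918043
  w ← 0.438335 + (0.38/6)·(k1 + 2k2 + 2k3 + k4) = 1.709477
w(0.76) ≈ 1.7095

1.7095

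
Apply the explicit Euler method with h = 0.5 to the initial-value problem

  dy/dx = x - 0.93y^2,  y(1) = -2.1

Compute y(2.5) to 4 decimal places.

-46.5860

Euler: y_{n+1} = y_n + h·f(x_n, y_n).
x=1.000000, y=-2.100000: f=-3.101300 → y ← -2.100000 + 0.5·(-3.101300) = -3.650650
x=1.500000, y=-3.650650: f=-10.894338 → y ← -3.650650 + 0.5·(-10.894338) = -9.097819
x=2.000000, y=-9.097819: f=-74.976391 → y ← -9.097819 + 0.5·(-74.976391) = -46.586015
y(2.5) ≈ -46.5860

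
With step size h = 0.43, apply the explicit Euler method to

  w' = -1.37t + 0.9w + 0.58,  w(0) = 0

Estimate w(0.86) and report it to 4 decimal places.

0.3420

Euler: w_{n+1} = w_n + h·f(t_n, w_n).
t=0.000000, w=0.000000: f=0.580000 → w ← 0.000000 + 0.43·0.580000 = 0.249400
t=0.430000, w=0.249400: f=0.215360 → w ← 0.249400 + 0.43·0.215360 = 0.342005
w(0.86) ≈ 0.3420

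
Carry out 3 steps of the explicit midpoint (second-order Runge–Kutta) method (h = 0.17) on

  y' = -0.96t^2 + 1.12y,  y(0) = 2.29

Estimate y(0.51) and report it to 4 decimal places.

Midpoint: k1 = f(t_n, y_n); k2 = f(t_n + h/2, y_n + (h/2)·k1); y_{n+1} = y_n + h·k2.
t=0.000000, y=2.290000:
  k1 = f(0.000000, 2.290000) = 2.564800
  k2 = f(0.085000, 2.508008) = 2.802033
  y ← 2.290000 + 0.17·2.802033 = 2.766346
t=0.170000, y=2.766346:
  k1 = f(0.170000, 2.766346) = 3.070563
  k2 = f(0.255000, 3.027343) = 3.328201
  y ← 2.766346 + 0.17·3.328201 = 3.332140
t=0.340000, y=3.332140:
  k1 = f(0.340000, 3.332140) = 3.621020
  k2 = f(0.425000, 3.639926) = 3.903318
  y ← 3.332140 + 0.17·3.903318 = 3.995704
y(0.51) ≈ 3.9957

3.9957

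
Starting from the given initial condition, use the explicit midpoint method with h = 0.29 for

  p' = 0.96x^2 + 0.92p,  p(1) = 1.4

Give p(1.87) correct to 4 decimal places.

Midpoint: k1 = f(x_n, p_n); k2 = f(x_n + h/2, p_n + (h/2)·k1); p_{n+1} = p_n + h·k2.
x=1.000000, p=1.400000:
  k1 = f(1.000000, 1.400000) = 2.248000
  k2 = f(1.145000, 1.725960) = 2.846467
  p ← 1.400000 + 0.29·2.846467 = 2.225475
x=1.290000, p=2.225475:
  k1 = f(1.290000, 2.225475) = 3.644973
  k2 = f(1.435000, 2.753997) = 4.510533
  p ← 2.225475 + 0.29·4.510533 = 3.533530
x=1.580000, p=3.533530:
  k1 = f(1.580000, 3.533530) = 5.647392
  k2 = f(1.725000, 4.352402) = 6.860810
  p ← 3.533530 + 0.29·6.860810 = 5.523165
p(1.87) ≈ 5.5232

5.5232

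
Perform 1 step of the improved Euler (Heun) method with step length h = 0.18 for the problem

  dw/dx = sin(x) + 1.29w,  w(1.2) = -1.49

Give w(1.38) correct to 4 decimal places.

-1.6844

Heun: k1 = f(x_n, w_n); k2 = f(x_n + h, w_n + h·k1); w_{n+1} = w_n + (h/2)·(k1 + k2).
x=1.200000, w=-1.490000:
  k1 = f(1.200000, -1.490000) = -0.990061
  k2 = f(1.380000, -1.668211) = -1.170139
  w ← -1.490000 + (0.18/2)·(-0.990061 + (-1.170139)) = -1.684418
w(1.38) ≈ -1.6844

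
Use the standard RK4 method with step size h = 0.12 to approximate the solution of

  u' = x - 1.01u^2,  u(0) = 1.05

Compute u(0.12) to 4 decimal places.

0.9381

RK4: k1 = f(x_n, u_n); k2 = f(x_n + h/2, u_n + (h/2)·k1); k3 = f(x_n + h/2, u_n + (h/2)·k2); k4 = f(x_n + h, u_n + h·k3); u_{n+1} = u_n + (h/6)·(k1 + 2k2 + 2k3 + k4).
x=0.000000, u=1.050000:
  k1 = f(0.000000, 1.050000) = -1.113525
  k2 = f(0.060000, 0.983189) = -0.916326
  k3 = f(0.060000, 0.995020) = -0.939966
  k4 = f(0.120000, 0.937204) = -0.767135
  u ← 1.050000 + (0.12/6)·(k1 + 2k2 + 2k3 + k4) = 0.938135
u(0.12) ≈ 0.9381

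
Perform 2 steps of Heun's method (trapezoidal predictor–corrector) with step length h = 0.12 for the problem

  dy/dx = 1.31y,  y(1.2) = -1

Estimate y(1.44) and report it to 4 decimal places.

-1.3679

Heun: k1 = f(x_n, y_n); k2 = f(x_n + h, y_n + h·k1); y_{n+1} = y_n + (h/2)·(k1 + k2).
x=1.200000, y=-1.000000:
  k1 = f(1.200000, -1.000000) = -1.310000
  k2 = f(1.320000, -1.157200) = -1.515932
  y ← -1.000000 + (0.12/2)·(-1.310000 + (-1.515932)) = -1.169556
x=1.320000, y=-1.169556:
  k1 = f(1.320000, -1.169556) = -1.532118
  k2 = f(1.440000, -1.353410) = -1.772967
  y ← -1.169556 + (0.12/2)·(-1.532118 + (-1.772967)) = -1.367861
y(1.44) ≈ -1.3679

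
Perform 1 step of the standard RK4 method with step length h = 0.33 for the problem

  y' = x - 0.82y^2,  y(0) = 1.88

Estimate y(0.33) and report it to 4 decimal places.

1.2893

RK4: k1 = f(x_n, y_n); k2 = f(x_n + h/2, y_n + (h/2)·k1); k3 = f(x_n + h/2, y_n + (h/2)·k2); k4 = f(x_n + h, y_n + h·k3); y_{n+1} = y_n + (h/6)·(k1 + 2k2 + 2k3 + k4).
x=0.000000, y=1.880000:
  k1 = f(0.000000, 1.880000) = -2.898208
  k2 = f(0.165000, 1.401796) = -1.446326
  k3 = f(0.165000, 1.641356) = -2.044121
  k4 = f(0.330000, 1.205440) = -0.861530
  y ← 1.880000 + (0.33/6)·(k1 + 2k2 + 2k3 + k4) = 1.289265
y(0.33) ≈ 1.2893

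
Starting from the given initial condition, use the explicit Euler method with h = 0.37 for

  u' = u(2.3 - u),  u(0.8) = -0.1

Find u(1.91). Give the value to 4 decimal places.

Euler: u_{n+1} = u_n + h·f(t_n, u_n).
t=0.800000, u=-0.100000: f=-0.240000 → u ← -0.100000 + 0.37·(-0.240000) = -0.188800
t=1.170000, u=-0.188800: f=-0.469885 → u ← -0.188800 + 0.37·(-0.469885) = -0.362658
t=1.540000, u=-0.362658: f=-0.965633 → u ← -0.362658 + 0.37·(-0.965633) = -0.719942
u(1.91) ≈ -0.7199

-0.7199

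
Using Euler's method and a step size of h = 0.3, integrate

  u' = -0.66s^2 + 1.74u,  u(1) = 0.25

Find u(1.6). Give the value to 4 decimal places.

-0.0569

Euler: u_{n+1} = u_n + h·f(s_n, u_n).
s=1.000000, u=0.250000: f=-0.225000 → u ← 0.250000 + 0.3·(-0.225000) = 0.182500
s=1.300000, u=0.182500: f=-0.797850 → u ← 0.182500 + 0.3·(-0.797850) = -0.056855
u(1.6) ≈ -0.0569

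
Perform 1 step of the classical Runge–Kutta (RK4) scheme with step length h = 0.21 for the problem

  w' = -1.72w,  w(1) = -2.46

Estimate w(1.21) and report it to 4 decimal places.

-1.7143

RK4: k1 = f(x_n, w_n); k2 = f(x_n + h/2, w_n + (h/2)·k1); k3 = f(x_n + h/2, w_n + (h/2)·k2); k4 = f(x_n + h, w_n + h·k3); w_{n+1} = w_n + (h/6)·(k1 + 2k2 + 2k3 + k4).
x=1.000000, w=-2.460000:
  k1 = f(1.000000, -2.460000) = 4.231200
  k2 = f(1.105000, -2.015724) = 3.467045
  k3 = f(1.105000, -2.095960) = 3.605052
  k4 = f(1.210000, -1.702939) = 2.929055
  w ← -2.460000 + (0.21/6)·(k1 + 2k2 + 2k3 + k4) = -1.714344
w(1.21) ≈ -1.7143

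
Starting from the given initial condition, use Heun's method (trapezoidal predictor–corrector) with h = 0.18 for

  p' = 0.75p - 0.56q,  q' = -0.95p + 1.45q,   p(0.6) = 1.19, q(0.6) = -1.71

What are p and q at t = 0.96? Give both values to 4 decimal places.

2.1179, -3.5474

Heun on (p,q): k1 = f(t_n, state_n); k2 = f(t_n + h, state_n + h·k1); state_{n+1} = state_n + (h/2)·(k1 + k2).
0.600000: (1.190000, -1.710000)
  k1 = (1.850100, -3.610000)
  predictor → (1.523018, -2.359800)
  k2 = (2.463751, -4.868577)
  → (1.578247, -2.473072)
0.780000: (1.578247, -2.473072)
  k1 = (2.568605, -5.085289)
  predictor → (2.040596, -3.388424)
  k2 = (3.427964, -6.851780)
  → (2.117938, -3.547408)
(p(0.96), q(0.96)) ≈ (2.1179, -3.5474)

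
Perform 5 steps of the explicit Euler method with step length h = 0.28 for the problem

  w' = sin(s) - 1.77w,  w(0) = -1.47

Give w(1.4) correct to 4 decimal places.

0.3570

Euler: w_{n+1} = w_n + h·f(s_n, w_n).
s=0.000000, w=-1.470000: f=2.601900 → w ← -1.470000 + 0.28·2.601900 = -0.741468
s=0.280000, w=-0.741468: f=1.588754 → w ← -0.741468 + 0.28·1.588754 = -0.296617
s=0.560000, w=-0.296617: f=1.056198 → w ← -0.296617 + 0.28·1.056198 = -0.000881
s=0.840000, w=-0.000881: f=0.746203 → w ← -0.000881 + 0.28·0.746203 = 0.208055
s=1.120000, w=0.208055: f=0.531842 → w ← 0.208055 + 0.28·0.531842 = 0.356971
w(1.4) ≈ 0.3570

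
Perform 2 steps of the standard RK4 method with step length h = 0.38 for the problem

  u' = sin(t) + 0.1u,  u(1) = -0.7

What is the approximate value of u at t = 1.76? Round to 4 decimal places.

0.0008

RK4: k1 = f(t_n, u_n); k2 = f(t_n + h/2, u_n + (h/2)·k1); k3 = f(t_n + h/2, u_n + (h/2)·k2); k4 = f(t_n + h, u_n + h·k3); u_{n+1} = u_n + (h/6)·(k1 + 2k2 + 2k3 + k4).
t=1.000000, u=-0.700000:
  k1 = f(1.000000, -0.700000) = 0.771471
  k2 = f(1.190000, -0.553421) = 0.873027
  k3 = f(1.190000, -0.534125) = 0.874956
  k4 = f(1.380000, -0.367517) = 0.945102
  u ← -0.700000 + (0.38/6)·(k1 + 2k2 + 2k3 + k4) = -0.369872
t=1.380000, u=-0.369872:
  k1 = f(1.380000, -0.369872) = 0.944866
  k2 = f(1.570000, -0.190348) = 0.980965
  k3 = f(1.570000, -0.183489) = 0.981651
  k4 = f(1.760000, 0.003155) = 0.982470
  u ← -0.369872 + (0.38/6)·(k1 + 2k2 + 2k3 + k4) = 0.000790
u(1.76) ≈ 0.0008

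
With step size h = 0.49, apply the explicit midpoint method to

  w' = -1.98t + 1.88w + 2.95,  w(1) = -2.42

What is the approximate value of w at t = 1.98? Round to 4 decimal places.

-12.4804

Midpoint: k1 = f(t_n, w_n); k2 = f(t_n + h/2, w_n + (h/2)·k1); w_{n+1} = w_n + h·k2.
t=1.000000, w=-2.420000:
  k1 = f(1.000000, -2.420000) = -3.579600
  k2 = f(1.245000, -3.297002) = -5.713464
  w ← -2.420000 + 0.49·(-5.713464) = -5.219597
t=1.490000, w=-5.219597:
  k1 = f(1.490000, -5.219597) = -9.813043
  k2 = f(1.735000, -7.623793) = -14.818030
  w ← -5.219597 + 0.49·(-14.818030) = -12.480432
w(1.98) ≈ -12.4804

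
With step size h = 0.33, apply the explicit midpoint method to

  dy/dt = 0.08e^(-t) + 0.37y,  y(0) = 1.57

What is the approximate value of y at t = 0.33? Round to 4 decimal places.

1.7974

Midpoint: k1 = f(t_n, y_n); k2 = f(t_n + h/2, y_n + (h/2)·k1); y_{n+1} = y_n + h·k2.
t=0.000000, y=1.570000:
  k1 = f(0.000000, 1.570000) = 0.660900
  k2 = f(0.165000, 1.679048) = 0.689079
  y ← 1.570000 + 0.33·0.689079 = 1.797396
y(0.33) ≈ 1.7974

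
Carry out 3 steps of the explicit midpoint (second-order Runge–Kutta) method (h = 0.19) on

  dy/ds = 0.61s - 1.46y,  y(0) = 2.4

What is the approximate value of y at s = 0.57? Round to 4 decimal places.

1.1362

Midpoint: k1 = f(s_n, y_n); k2 = f(s_n + h/2, y_n + (h/2)·k1); y_{n+1} = y_n + h·k2.
s=0.000000, y=2.400000:
  k1 = f(0.000000, 2.400000) = -3.504000
  k2 = f(0.095000, 2.067120) = -2.960045
  y ← 2.400000 + 0.19·(-2.960045) = 1.837591
s=0.190000, y=1.837591:
  k1 = f(0.190000, 1.837591) = -2.566983
  k2 = f(0.285000, 1.593728) = -2.152993
  y ← 1.837591 + 0.19·(-2.152993) = 1.428523
s=0.380000, y=1.428523:
  k1 = f(0.380000, 1.428523) = -1.853843
  k2 = f(0.475000, 1.252408) = -1.538765
  y ← 1.428523 + 0.19·(-1.538765) = 1.136157
y(0.57) ≈ 1.1362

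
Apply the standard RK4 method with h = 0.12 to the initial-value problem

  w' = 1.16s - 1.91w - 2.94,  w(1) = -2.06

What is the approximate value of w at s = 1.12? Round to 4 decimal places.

RK4: k1 = f(s_n, w_n); k2 = f(s_n + h/2, w_n + (h/2)·k1); k3 = f(s_n + h/2, w_n + (h/2)·k2); k4 = f(s_n + h, w_n + h·k3); w_{n+1} = w_n + (h/6)·(k1 + 2k2 + 2k3 + k4).
s=1.000000, w=-2.060000:
  k1 = f(1.000000, -2.060000) = 2.154600
  k2 = f(1.060000, -1.930724) = 1.977283
  k3 = f(1.060000, -1.941363) = 1.997603
  k4 = f(1.120000, -1.820288) = 1.835949
  w ← -2.060000 + (0.12/6)·(k1 + 2k2 + 2k3 + k4) = -1.821194
w(1.12) ≈ -1.8212

-1.8212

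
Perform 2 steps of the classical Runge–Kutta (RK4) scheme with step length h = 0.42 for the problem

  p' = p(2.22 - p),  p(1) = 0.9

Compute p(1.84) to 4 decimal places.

1.8083

RK4: k1 = f(s_n, p_n); k2 = f(s_n + h/2, p_n + (h/2)·k1); k3 = f(s_n + h/2, p_n + (h/2)·k2); k4 = f(s_n + h, p_n + h·k3); p_{n+1} = p_n + (h/6)·(k1 + 2k2 + 2k3 + k4).
s=1.000000, p=0.900000:
  k1 = f(1.000000, 0.900000) = 1.188000
  k2 = f(1.210000, 1.149480) = 1.230541
  k3 = f(1.210000, 1.158414) = 1.229756
  k4 = f(1.420000, 1.416498) = 1.138159
  p ← 0.900000 + (0.42/6)·(k1 + 2k2 + 2k3 + k4) = 1.407273
s=1.420000, p=1.407273:
  k1 = f(1.420000, 1.407273) = 1.143729
  k2 = f(1.630000, 1.647456) = 0.943241
  k3 = f(1.630000, 1.605353) = 0.986725
  k4 = f(1.840000, 1.821697) = 0.725587
  p ← 1.407273 + (0.42/6)·(k1 + 2k2 + 2k3 + k4) = 1.808320
p(1.84) ≈ 1.8083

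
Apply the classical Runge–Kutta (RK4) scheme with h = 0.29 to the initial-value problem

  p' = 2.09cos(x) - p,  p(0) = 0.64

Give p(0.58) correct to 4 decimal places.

1.2200

RK4: k1 = f(x_n, p_n); k2 = f(x_n + h/2, p_n + (h/2)·k1); k3 = f(x_n + h/2, p_n + (h/2)·k2); k4 = f(x_n + h, p_n + h·k3); p_{n+1} = p_n + (h/6)·(k1 + 2k2 + 2k3 + k4).
x=0.000000, p=0.640000:
  k1 = f(0.000000, 0.640000) = 1.450000
  k2 = f(0.145000, 0.850250) = 1.217817
  k3 = f(0.145000, 0.816584) = 1.251484
  k4 = f(0.290000, 1.002930) = 0.999799
  p ← 0.640000 + (0.29/6)·(k1 + 2k2 + 2k3 + k4) = 0.997106
x=0.290000, p=0.997106:
  k1 = f(0.290000, 0.997106) = 1.005624
  k2 = f(0.435000, 1.142922) = 0.752437
  k3 = f(0.435000, 1.106209) = 0.789149
  k4 = f(0.580000, 1.225959) = 0.522248
  p ← 0.997106 + (0.29/6)·(k1 + 2k2 + 2k3 + k4) = 1.219973
p(0.58) ≈ 1.2200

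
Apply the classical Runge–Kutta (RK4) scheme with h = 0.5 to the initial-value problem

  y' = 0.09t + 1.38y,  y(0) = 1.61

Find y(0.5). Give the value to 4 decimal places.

3.2218

RK4: k1 = f(t_n, y_n); k2 = f(t_n + h/2, y_n + (h/2)·k1); k3 = f(t_n + h/2, y_n + (h/2)·k2); k4 = f(t_n + h, y_n + h·k3); y_{n+1} = y_n + (h/6)·(k1 + 2k2 + 2k3 + k4).
t=0.000000, y=1.610000:
  k1 = f(0.000000, 1.610000) = 2.221800
  k2 = f(0.250000, 2.165450) = 3.010821
  k3 = f(0.250000, 2.362705) = 3.283033
  k4 = f(0.500000, 3.251517) = 4.532093
  y ← 1.610000 + (0.5/6)·(k1 + 2k2 + 2k3 + k4) = 3.221800
y(0.5) ≈ 3.2218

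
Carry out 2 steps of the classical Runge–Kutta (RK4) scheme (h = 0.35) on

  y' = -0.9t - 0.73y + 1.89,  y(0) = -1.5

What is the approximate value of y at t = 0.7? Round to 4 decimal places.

-0.0513

RK4: k1 = f(t_n, y_n); k2 = f(t_n + h/2, y_n + (h/2)·k1); k3 = f(t_n + h/2, y_n + (h/2)·k2); k4 = f(t_n + h, y_n + h·k3); y_{n+1} = y_n + (h/6)·(k1 + 2k2 + 2k3 + k4).
t=0.000000, y=-1.500000:
  k1 = f(0.000000, -1.500000) = 2.985000
  k2 = f(0.175000, -0.977625) = 2.446166
  k3 = f(0.175000, -1.071921) = 2.515002
  k4 = f(0.350000, -0.619749) = 2.027417
  y ← -1.500000 + (0.35/6)·(k1 + 2k2 + 2k3 + k4) = -0.628806
t=0.350000, y=-0.628806:
  k1 = f(0.350000, -0.628806) = 2.034028
  k2 = f(0.525000, -0.272851) = 1.616681
  k3 = f(0.525000, -0.345887) = 1.669997
  k4 = f(0.700000, -0.044307) = 1.292344
  y ← -0.628806 + (0.35/6)·(k1 + 2k2 + 2k3 + k4) = -0.051322
y(0.7) ≈ -0.0513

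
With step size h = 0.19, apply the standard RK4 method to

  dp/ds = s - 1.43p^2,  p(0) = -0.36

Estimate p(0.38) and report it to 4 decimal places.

-0.3637

RK4: k1 = f(s_n, p_n); k2 = f(s_n + h/2, p_n + (h/2)·k1); k3 = f(s_n + h/2, p_n + (h/2)·k2); k4 = f(s_n + h, p_n + h·k3); p_{n+1} = p_n + (h/6)·(k1 + 2k2 + 2k3 + k4).
s=0.000000, p=-0.360000:
  k1 = f(0.000000, -0.360000) = -0.185328
  k2 = f(0.095000, -0.377606) = -0.108899
  k3 = f(0.095000, -0.370345) = -0.101133
  k4 = f(0.190000, -0.379215) = -0.015640
  p ← -0.360000 + (0.19/6)·(k1 + 2k2 + 2k3 + k4) = -0.379666
s=0.190000, p=-0.379666:
  k1 = f(0.190000, -0.379666) = -0.016129
  k2 = f(0.285000, -0.381198) = 0.077204
  k3 = f(0.285000, -0.372332) = 0.086758
  k4 = f(0.380000, -0.363182) = 0.191381
  p ← -0.379666 + (0.19/6)·(k1 + 2k2 + 2k3 + k4) = -0.363732
p(0.38) ≈ -0.3637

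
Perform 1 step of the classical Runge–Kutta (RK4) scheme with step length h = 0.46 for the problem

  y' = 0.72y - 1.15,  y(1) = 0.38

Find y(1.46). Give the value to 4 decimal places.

RK4: k1 = f(s_n, y_n); k2 = f(s_n + h/2, y_n + (h/2)·k1); k3 = f(s_n + h/2, y_n + (h/2)·k2); k4 = f(s_n + h, y_n + h·k3); y_{n+1} = y_n + (h/6)·(k1 + 2k2 + 2k3 + k4).
s=1.000000, y=0.380000:
  k1 = f(1.000000, 0.380000) = -0.876400
  k2 = f(1.230000, 0.178428) = -1.021532
  k3 = f(1.230000, 0.145048) = -1.045566
  k4 = f(1.460000, -0.100960) = -1.222691
  y ← 0.380000 + (0.46/6)·(k1 + 2k2 + 2k3 + k4) = -0.097885
y(1.46) ≈ -0.0979

-0.0979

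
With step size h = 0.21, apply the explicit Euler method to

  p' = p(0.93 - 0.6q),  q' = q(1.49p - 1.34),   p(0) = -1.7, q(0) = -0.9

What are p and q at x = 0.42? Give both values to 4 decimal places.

Euler on (p,q): p_{n+1} = p_n + h·p', q_{n+1} = q_n + h·q'.
0.000000: (-1.700000, -0.900000); f=(-2.499000, 3.485700) → (-2.224790, -0.168003)
0.210000: (-2.224790, -0.168003); f=(-2.293318, 0.782043) → (-2.706387, -0.003774)
(p(0.42), q(0.42)) ≈ (-2.7064, -0.0038)

-2.7064, -0.0038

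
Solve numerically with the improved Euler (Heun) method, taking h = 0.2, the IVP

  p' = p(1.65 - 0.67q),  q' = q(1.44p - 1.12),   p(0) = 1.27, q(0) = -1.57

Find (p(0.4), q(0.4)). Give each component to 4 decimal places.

Heun on (p,q): k1 = f(s_n, state_n); k2 = f(s_n + h, state_n + h·k1); state_{n+1} = state_n + (h/2)·(k1 + k2).
0.000000: (1.270000, -1.570000)
  k1 = (3.431413, -1.112816)
  predictor → (1.956283, -1.792563)
  k2 = (5.577396, -3.042064)
  → (2.170881, -1.985488)
0.200000: (2.170881, -1.985488)
  k1 = (6.469826, -3.983025)
  predictor → (3.464846, -2.782093)
  k2 = (12.175477, -10.764970)
  → (4.035411, -3.460288)
(p(0.4), q(0.4)) ≈ (4.0354, -3.4603)

4.0354, -3.4603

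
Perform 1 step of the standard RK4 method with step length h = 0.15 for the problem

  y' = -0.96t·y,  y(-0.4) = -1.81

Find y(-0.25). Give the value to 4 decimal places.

-1.8967

RK4: k1 = f(t_n, y_n); k2 = f(t_n + h/2, y_n + (h/2)·k1); k3 = f(t_n + h/2, y_n + (h/2)·k2); k4 = f(t_n + h, y_n + h·k3); y_{n+1} = y_n + (h/6)·(k1 + 2k2 + 2k3 + k4).
t=-0.400000, y=-1.810000:
  k1 = f(-0.400000, -1.810000) = -0.695040
  k2 = f(-0.325000, -1.862128) = -0.580984
  k3 = f(-0.325000, -1.853574) = -0.578315
  k4 = f(-0.250000, -1.896747) = -0.455219
  y ← -1.810000 + (0.15/6)·(k1 + 2k2 + 2k3 + k4) = -1.896721
y(-0.25) ≈ -1.8967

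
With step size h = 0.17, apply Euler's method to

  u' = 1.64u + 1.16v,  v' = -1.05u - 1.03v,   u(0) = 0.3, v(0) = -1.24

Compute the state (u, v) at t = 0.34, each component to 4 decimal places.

Euler on (u,v): u_{n+1} = u_n + h·u', v_{n+1} = v_n + h·v'.
0.000000: (0.300000, -1.240000); f=(-0.946400, 0.962200) → (0.139112, -1.076426)
0.170000: (0.139112, -1.076426); f=(-1.020510, 0.962651) → (-0.034375, -0.912775)
(u(0.34), v(0.34)) ≈ (-0.0344, -0.9128)

-0.0344, -0.9128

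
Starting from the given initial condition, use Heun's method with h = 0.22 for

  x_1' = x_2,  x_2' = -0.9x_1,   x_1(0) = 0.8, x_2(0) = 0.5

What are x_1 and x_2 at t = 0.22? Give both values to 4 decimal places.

Heun on (x_1,x_2): k1 = f(t_n, state_n); k2 = f(t_n + h, state_n + h·k1); state_{n+1} = state_n + (h/2)·(k1 + k2).
0.000000: (0.800000, 0.500000)
  k1 = (0.500000, -0.720000)
  predictor → (0.910000, 0.341600)
  k2 = (0.341600, -0.819000)
  → (0.892576, 0.330710)
(x_1(0.22), x_2(0.22)) ≈ (0.8926, 0.3307)

0.8926, 0.3307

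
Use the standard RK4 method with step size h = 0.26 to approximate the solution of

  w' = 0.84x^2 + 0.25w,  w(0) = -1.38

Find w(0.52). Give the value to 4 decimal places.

RK4: k1 = f(x_n, w_n); k2 = f(x_n + h/2, w_n + (h/2)·k1); k3 = f(x_n + h/2, w_n + (h/2)·k2); k4 = f(x_n + h, w_n + h·k3); w_{n+1} = w_n + (h/6)·(k1 + 2k2 + 2k3 + k4).
x=0.000000, w=-1.380000:
  k1 = f(0.000000, -1.380000) = -0.345000
  k2 = f(0.130000, -1.424850) = -0.342017
  k3 = f(0.130000, -1.424462) = -0.341920
  k4 = f(0.260000, -1.468899) = -0.310441
  w ← -1.380000 + (0.26/6)·(k1 + 2k2 + 2k3 + k4) = -1.467677
x=0.260000, w=-1.467677:
  k1 = f(0.260000, -1.467677) = -0.310135
  k2 = f(0.390000, -1.507994) = -0.249235
  k3 = f(0.390000, -1.500077) = -0.247255
  k4 = f(0.520000, -1.531963) = -0.155855
  w ← -1.467677 + (0.26/6)·(k1 + 2k2 + 2k3 + k4) = -1.530899
w(0.52) ≈ -1.5309

-1.5309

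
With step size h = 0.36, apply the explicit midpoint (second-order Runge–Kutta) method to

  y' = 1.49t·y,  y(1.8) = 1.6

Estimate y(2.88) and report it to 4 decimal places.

42.1062

Midpoint: k1 = f(t_n, y_n); k2 = f(t_n + h/2, y_n + (h/2)·k1); y_{n+1} = y_n + h·k2.
t=1.800000, y=1.600000:
  k1 = f(1.800000, 1.600000) = 4.291200
  k2 = f(1.980000, 2.372416) = 6.999102
  y ← 1.600000 + 0.36·6.999102 = 4.119677
t=2.160000, y=4.119677:
  k1 = f(2.160000, 4.119677) = 13.258767
  k2 = f(2.340000, 6.506255) = 22.684708
  y ← 4.119677 + 0.36·22.684708 = 12.286171
t=2.520000, y=12.286171:
  k1 = f(2.520000, 12.286171) = 46.132116
  k2 = f(2.700000, 20.589952) = 82.833378
  y ← 12.286171 + 0.36·82.833378 = 42.106187
y(2.88) ≈ 42.1062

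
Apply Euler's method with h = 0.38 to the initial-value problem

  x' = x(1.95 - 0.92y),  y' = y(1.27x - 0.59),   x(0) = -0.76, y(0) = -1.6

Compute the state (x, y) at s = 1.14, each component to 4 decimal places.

Euler on (x,y): x_{n+1} = x_n + h·x', y_{n+1} = y_n + h·y'.
0.000000: (-0.760000, -1.600000); f=(-2.600720, 2.488320) → (-1.748274, -0.654438)
0.380000: (-1.748274, -0.654438); f=(-4.461740, 1.839173) → (-3.443735, 0.044447)
0.760000: (-3.443735, 0.044447); f=(-6.574463, -0.220617) → (-5.942031, -0.039387)
(x(1.14), y(1.14)) ≈ (-5.9420, -0.0394)

-5.9420, -0.0394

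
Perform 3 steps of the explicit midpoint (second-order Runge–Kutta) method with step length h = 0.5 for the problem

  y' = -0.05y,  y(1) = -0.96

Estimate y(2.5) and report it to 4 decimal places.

-0.8906

Midpoint: k1 = f(t_n, y_n); k2 = f(t_n + h/2, y_n + (h/2)·k1); y_{n+1} = y_n + h·k2.
t=1.000000, y=-0.960000:
  k1 = f(1.000000, -0.960000) = 0.048000
  k2 = f(1.250000, -0.948000) = 0.047400
  y ← -0.960000 + 0.5·0.047400 = -0.936300
t=1.500000, y=-0.936300:
  k1 = f(1.500000, -0.936300) = 0.046815
  k2 = f(1.750000, -0.924596) = 0.046230
  y ← -0.936300 + 0.5·0.046230 = -0.913185
t=2.000000, y=-0.913185:
  k1 = f(2.000000, -0.913185) = 0.045659
  k2 = f(2.250000, -0.901770) = 0.045089
  y ← -0.913185 + 0.5·0.045089 = -0.890641
y(2.5) ≈ -0.8906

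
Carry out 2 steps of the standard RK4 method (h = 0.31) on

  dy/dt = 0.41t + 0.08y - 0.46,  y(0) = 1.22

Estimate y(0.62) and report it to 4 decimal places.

1.0698

RK4: k1 = f(t_n, y_n); k2 = f(t_n + h/2, y_n + (h/2)·k1); k3 = f(t_n + h/2, y_n + (h/2)·k2); k4 = f(t_n + h, y_n + h·k3); y_{n+1} = y_n + (h/6)·(k1 + 2k2 + 2k3 + k4).
t=0.000000, y=1.220000:
  k1 = f(0.000000, 1.220000) = -0.362400
  k2 = f(0.155000, 1.163828) = -0.303344
  k3 = f(0.155000, 1.172982) = -0.302611
  k4 = f(0.310000, 1.126190) = -0.242805
  y ← 1.220000 + (0.31/6)·(k1 + 2k2 + 2k3 + k4) = 1.126116
t=0.310000, y=1.126116:
  k1 = f(0.310000, 1.126116) = -0.242811
  k2 = f(0.465000, 1.088480) = -0.182272
  k3 = f(0.465000, 1.097864) = -0.181521
  k4 = f(0.620000, 1.069844) = -0.120212
  y ← 1.126116 + (0.31/6)·(k1 + 2k2 + 2k3 + k4) = 1.069768
y(0.62) ≈ 1.0698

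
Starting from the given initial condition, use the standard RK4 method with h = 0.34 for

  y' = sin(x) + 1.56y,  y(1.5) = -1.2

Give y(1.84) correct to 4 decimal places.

RK4: k1 = f(x_n, y_n); k2 = f(x_n + h/2, y_n + (h/2)·k1); k3 = f(x_n + h/2, y_n + (h/2)·k2); k4 = f(x_n + h, y_n + h·k3); y_{n+1} = y_n + (h/6)·(k1 + 2k2 + 2k3 + k4).
x=1.500000, y=-1.200000:
  k1 = f(1.500000, -1.200000) = -0.874505
  k2 = f(1.670000, -1.348666) = -1.108835
  k3 = f(1.670000, -1.388502) = -1.170980
  k4 = f(1.840000, -1.598133) = -1.529105
  y ← -1.200000 + (0.34/6)·(k1 + 2k2 + 2k3 + k4) = -1.594584
y(1.84) ≈ -1.5946

-1.5946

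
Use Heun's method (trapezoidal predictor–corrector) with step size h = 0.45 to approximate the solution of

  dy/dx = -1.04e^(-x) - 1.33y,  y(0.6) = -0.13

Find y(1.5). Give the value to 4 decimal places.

Heun: k1 = f(x_n, y_n); k2 = f(x_n + h, y_n + h·k1); y_{n+1} = y_n + (h/2)·(k1 + k2).
x=0.600000, y=-0.130000:
  k1 = f(0.600000, -0.130000) = -0.397864
  k2 = f(1.050000, -0.309039) = 0.047086
  y ← -0.130000 + (0.45/2)·(-0.397864 + 0.047086) = -0.208925
x=1.050000, y=-0.208925:
  k1 = f(1.050000, -0.208925) = -0.086065
  k2 = f(1.500000, -0.247654) = 0.097325
  y ← -0.208925 + (0.45/2)·(-0.086065 + 0.097325) = -0.206392
y(1.5) ≈ -0.2064

-0.2064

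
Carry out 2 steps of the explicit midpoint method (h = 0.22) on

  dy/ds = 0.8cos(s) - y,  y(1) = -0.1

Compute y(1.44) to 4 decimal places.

Midpoint: k1 = f(s_n, y_n); k2 = f(s_n + h/2, y_n + (h/2)·k1); y_{n+1} = y_n + h·k2.
s=1.000000, y=-0.100000:
  k1 = f(1.000000, -0.100000) = 0.532242
  k2 = f(1.110000, -0.041453) = 0.397183
  y ← -0.100000 + 0.22·0.397183 = -0.012620
s=1.220000, y=-0.012620:
  k1 = f(1.220000, -0.012620) = 0.287536
  k2 = f(1.330000, 0.019009) = 0.171772
  y ← -0.012620 + 0.22·0.171772 = 0.025170
y(1.44) ≈ 0.0252

0.0252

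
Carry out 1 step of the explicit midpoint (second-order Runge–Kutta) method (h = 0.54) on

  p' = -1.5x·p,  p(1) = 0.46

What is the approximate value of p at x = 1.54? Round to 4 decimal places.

Midpoint: k1 = f(x_n, p_n); k2 = f(x_n + h/2, p_n + (h/2)·k1); p_{n+1} = p_n + h·k2.
x=1.000000, p=0.460000:
  k1 = f(1.000000, 0.460000) = -0.690000
  k2 = f(1.270000, 0.273700) = -0.521398
  p ← 0.460000 + 0.54·(-0.521398) = 0.178445
p(1.54) ≈ 0.1784

0.1784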